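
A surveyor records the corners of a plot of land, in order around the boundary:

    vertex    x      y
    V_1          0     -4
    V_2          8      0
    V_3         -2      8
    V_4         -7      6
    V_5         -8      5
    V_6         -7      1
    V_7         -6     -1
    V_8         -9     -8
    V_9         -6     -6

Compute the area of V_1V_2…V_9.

Apply the surveyor's formula: 2A = Σ (x_i·y_{i+1} − x_{i+1}·y_i), indices taken mod 9.
Σ = (32) + (64) + (44) + (13) + (27) + (13) + (39) + (6) + (24) = 262
Area = |Σ|/2 = 131.

131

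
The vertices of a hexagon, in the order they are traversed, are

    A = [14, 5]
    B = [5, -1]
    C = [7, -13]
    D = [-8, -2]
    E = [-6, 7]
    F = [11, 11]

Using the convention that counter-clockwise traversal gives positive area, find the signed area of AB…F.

-262.5

Apply the surveyor's formula: 2A = Σ (x_i·y_{i+1} − x_{i+1}·y_i), indices taken mod 6.
Σ = (-39) + (-58) + (-118) + (-68) + (-143) + (-99) = -525
Signed area = Σ/2 = -262.5 (negative ⇒ clockwise traversal).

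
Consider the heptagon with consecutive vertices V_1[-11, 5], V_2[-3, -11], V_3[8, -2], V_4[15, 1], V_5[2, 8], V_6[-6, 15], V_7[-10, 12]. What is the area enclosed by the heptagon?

312

Cross-terms: 136, 94, 38, 118, 78, 78, 82  ⇒  Σ = 624
Area = |Σ|/2 = 312.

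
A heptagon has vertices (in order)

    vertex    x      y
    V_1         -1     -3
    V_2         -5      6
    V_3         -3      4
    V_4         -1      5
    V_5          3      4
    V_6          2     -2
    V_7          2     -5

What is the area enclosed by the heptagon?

Apply the shoelace formula: 2A = Σ (x_i·y_{i+1} − x_{i+1}·y_i), indices taken mod 7.
Σ = (-21) + (-2) + (-11) + (-19) + (-14) + (-6) + (-11) = -84
Area = |Σ|/2 = 42.

42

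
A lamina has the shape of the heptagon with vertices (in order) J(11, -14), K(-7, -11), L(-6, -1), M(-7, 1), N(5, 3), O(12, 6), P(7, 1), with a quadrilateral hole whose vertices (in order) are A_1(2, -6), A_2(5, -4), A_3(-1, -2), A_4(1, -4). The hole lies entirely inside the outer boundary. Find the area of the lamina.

Outer boundary:
Σ = (-219) + (-59) + (-13) + (-26) + (-6) + (-30) + (-109) = -462
Area = |Σ|/2 = 231.
Hole:
A_1→A_2: (2)(-4) − (5)(-6) = 22
A_2→A_3: (5)(-2) − (-1)(-4) = -14
A_3→A_4: (-1)(-4) − (1)(-2) = 6
A_4→A_1: (1)(-6) − (2)(-4) = 2
Σ = 16
Area = |Σ|/2 = 8.
Net area = 231 − 8 = 223.

223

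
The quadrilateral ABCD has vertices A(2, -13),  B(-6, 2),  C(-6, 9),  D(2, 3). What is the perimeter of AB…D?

50

|AB| = √((-8)² + (15)²) = √289 = 17
|BC| = √((0)² + (7)²) = √49 = 7
|CD| = √((8)² + (-6)²) = √100 = 10
|DA| = √((0)² + (-16)²) = √256 = 16
Perimeter = 17 + 7 + 10 + 16 = 50.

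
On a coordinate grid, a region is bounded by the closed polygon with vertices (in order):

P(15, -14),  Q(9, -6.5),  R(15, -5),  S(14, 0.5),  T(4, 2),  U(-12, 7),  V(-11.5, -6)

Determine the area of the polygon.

320

Apply the shoelace formula: 2A = Σ (x_i·y_{i+1} − x_{i+1}·y_i), indices taken mod 7.
Σ = (28.5) + (52.5) + (77.5) + (26) + (52) + (152.5) + (251) = 640
Area = |Σ|/2 = 320.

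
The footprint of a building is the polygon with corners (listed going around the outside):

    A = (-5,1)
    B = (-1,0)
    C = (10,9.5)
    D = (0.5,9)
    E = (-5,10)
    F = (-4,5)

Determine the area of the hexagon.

Σ = (1) + (-9.5) + (85.25) + (50) + (15) + (21) = 162.75
Area = |Σ|/2 = 81.375.

81.375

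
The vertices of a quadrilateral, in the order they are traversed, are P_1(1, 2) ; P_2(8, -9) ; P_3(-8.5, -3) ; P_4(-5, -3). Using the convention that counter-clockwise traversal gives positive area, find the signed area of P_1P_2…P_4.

Apply the shoelace formula: 2A = Σ (x_i·y_{i+1} − x_{i+1}·y_i), indices taken mod 4.
Σ = (-25) + (-100.5) + (10.5) + (-7) = -122
Signed area = Σ/2 = -61 (negative ⇒ clockwise traversal).

-61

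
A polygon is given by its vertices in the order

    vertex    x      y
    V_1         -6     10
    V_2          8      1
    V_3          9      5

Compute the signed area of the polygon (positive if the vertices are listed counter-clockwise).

32.5

Apply the shoelace formula: 2A = Σ (x_i·y_{i+1} − x_{i+1}·y_i), indices taken mod 3.
V_1→V_2: (-6)(1) − (8)(10) = -86
V_2→V_3: (8)(5) − (9)(1) = 31
V_3→V_1: (9)(10) − (-6)(5) = 120
Σ = 65
Signed area = Σ/2 = 32.5 (positive ⇒ counter-clockwise traversal).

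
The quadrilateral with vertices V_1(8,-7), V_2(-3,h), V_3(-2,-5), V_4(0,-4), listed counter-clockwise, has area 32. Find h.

3

Write out the shoelace sum; only the two edges meeting at V_2 involve h:
2·Area = [(8·h − (-3)·(-7)) + ((-3)·(-5) − (-2)·h)] + 40
       = 10·h + 34 = 64
⇒ h = 3.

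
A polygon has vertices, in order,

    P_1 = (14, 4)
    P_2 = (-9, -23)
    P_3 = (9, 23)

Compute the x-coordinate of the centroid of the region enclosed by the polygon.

Apply the shoelace formula. First the cross-terms c_i = x_i·y_{i+1} − x_{i+1}·y_i:
  -286, 0, -286  ⇒  2A = -572, A = -286.
Then Σ (x_i + x_{i+1})·c_i = -8008, so x̄ = -8008 / (6·(-286)) = 14/3.

14/3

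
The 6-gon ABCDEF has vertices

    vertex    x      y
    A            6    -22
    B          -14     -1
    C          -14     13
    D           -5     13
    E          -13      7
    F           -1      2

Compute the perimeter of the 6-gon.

|AB| = √((-20)² + (21)²) = √841 = 29
|BC| = √((0)² + (14)²) = √196 = 14
|CD| = √((9)² + (0)²) = √81 = 9
|DE| = √((-8)² + (-6)²) = √100 = 10
|EF| = √((12)² + (-5)²) = √169 = 13
|FA| = √((7)² + (-24)²) = √625 = 25
Perimeter = 29 + 14 + 9 + 10 + 13 + 25 = 100.

100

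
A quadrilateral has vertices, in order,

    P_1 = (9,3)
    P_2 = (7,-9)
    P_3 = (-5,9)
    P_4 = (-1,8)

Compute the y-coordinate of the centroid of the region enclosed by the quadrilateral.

Apply Gauss's area formula. First the cross-terms c_i = x_i·y_{i+1} − x_{i+1}·y_i:
  -102, 18, -31, -75  ⇒  2A = -190, A = -95.
Then Σ (y_i + y_{i+1})·c_i = -740, so ȳ = -740 / (6·(-95)) = 74/57.

74/57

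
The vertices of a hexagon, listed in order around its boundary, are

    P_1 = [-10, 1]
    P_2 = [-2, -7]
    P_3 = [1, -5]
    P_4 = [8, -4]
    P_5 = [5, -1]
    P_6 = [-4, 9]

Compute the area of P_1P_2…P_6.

132

P_1→P_2: (-10)(-7) − (-2)(1) = 72
P_2→P_3: (-2)(-5) − (1)(-7) = 17
P_3→P_4: (1)(-4) − (8)(-5) = 36
P_4→P_5: (8)(-1) − (5)(-4) = 12
P_5→P_6: (5)(9) − (-4)(-1) = 41
P_6→P_1: (-4)(1) − (-10)(9) = 86
Σ = 264
Area = |Σ|/2 = 132.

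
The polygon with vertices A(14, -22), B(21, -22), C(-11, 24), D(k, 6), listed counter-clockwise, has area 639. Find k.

-22

Write out the shoelace sum; only the two edges meeting at D involve k:
2·Area = [((-11)·6 − k·24) + (k·(-22) − 14·6)] + 416
       = -46·k + 266 = 1278
⇒ k = -22.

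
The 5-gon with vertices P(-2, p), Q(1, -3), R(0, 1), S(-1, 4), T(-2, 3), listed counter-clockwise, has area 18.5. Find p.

Write out the shoelace sum; only the two edges meeting at P involve p:
2·Area = [((-2)·p − (-2)·3) + ((-2)·(-3) − 1·p)] + 7
       = -3·p + 19 = 37
⇒ p = -6.

-6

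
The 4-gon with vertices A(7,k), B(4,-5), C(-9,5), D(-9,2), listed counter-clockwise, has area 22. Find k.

-7

The doubled signed area Σ (x_i y_{i+1} − x_{i+1} y_i) is linear in k.
With k=0 it equals -47; the coefficient of k is -13 (from the two edges through A).
So -13·k + -47 = 2·22 = 44 ⇒ k = -7.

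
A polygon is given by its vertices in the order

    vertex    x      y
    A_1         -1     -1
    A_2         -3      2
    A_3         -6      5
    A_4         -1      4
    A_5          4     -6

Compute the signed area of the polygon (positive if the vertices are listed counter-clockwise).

Apply Gauss's area formula: 2A = Σ (x_i·y_{i+1} − x_{i+1}·y_i), indices taken mod 5.
Σ = (-5) + (-3) + (-19) + (-10) + (-10) = -47
Signed area = Σ/2 = -23.5 (negative ⇒ clockwise traversal).

-23.5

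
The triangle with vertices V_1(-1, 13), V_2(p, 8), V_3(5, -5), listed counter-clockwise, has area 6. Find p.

Write out the shoelace sum; only the two edges meeting at V_2 involve p:
2·Area = [((-1)·8 − p·13) + (p·(-5) − 5·8)] + 60
       = -18·p + 12 = 12
⇒ p = 0.

0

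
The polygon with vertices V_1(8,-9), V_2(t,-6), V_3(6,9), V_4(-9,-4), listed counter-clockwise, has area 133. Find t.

Write out the shoelace sum; only the two edges meeting at V_2 involve t:
2·Area = [(8·(-6) − t·(-9)) + (t·9 − 6·(-6))] + 170
       = 18·t + 158 = 266
⇒ t = 6.

6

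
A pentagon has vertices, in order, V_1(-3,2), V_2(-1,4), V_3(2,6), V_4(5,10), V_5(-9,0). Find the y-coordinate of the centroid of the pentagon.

84/19

Apply the shoelace formula. First the cross-terms c_i = x_i·y_{i+1} − x_{i+1}·y_i:
  -10, -14, -10, 90, -18  ⇒  2A = 38, A = 19.
Then Σ (y_i + y_{i+1})·c_i = 504, so ȳ = 504 / (6·19) = 84/19.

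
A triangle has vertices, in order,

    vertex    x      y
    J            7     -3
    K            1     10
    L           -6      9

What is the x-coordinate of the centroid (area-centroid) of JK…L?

Apply the shoelace (surveyor's) formula. First the cross-terms c_i = x_i·y_{i+1} − x_{i+1}·y_i:
  73, 69, -45  ⇒  2A = 97, A = 48.5.
Then Σ (x_i + x_{i+1})·c_i = 194, so x̄ = 194 / (6·48.5) = 2/3.

2/3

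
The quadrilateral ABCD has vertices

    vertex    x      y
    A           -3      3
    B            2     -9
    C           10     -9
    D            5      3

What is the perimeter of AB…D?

|AB| = √((5)² + (-12)²) = √169 = 13
|BC| = √((8)² + (0)²) = √64 = 8
|CD| = √((-5)² + (12)²) = √169 = 13
|DA| = √((-8)² + (0)²) = √64 = 8
Perimeter = 13 + 8 + 13 + 8 = 42.

42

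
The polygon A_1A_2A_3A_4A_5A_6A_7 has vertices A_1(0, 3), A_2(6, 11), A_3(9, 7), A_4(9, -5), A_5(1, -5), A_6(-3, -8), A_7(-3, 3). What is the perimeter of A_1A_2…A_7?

|A_1A_2| = √((6)² + (8)²) = √100 = 10
|A_2A_3| = √((3)² + (-4)²) = √25 = 5
|A_3A_4| = √((0)² + (-12)²) = √144 = 12
|A_4A_5| = √((-8)² + (0)²) = √64 = 8
|A_5A_6| = √((-4)² + (-3)²) = √25 = 5
|A_6A_7| = √((0)² + (11)²) = √121 = 11
|A_7A_1| = √((3)² + (0)²) = √9 = 3
Perimeter = 10 + 5 + 12 + 8 + 5 + 11 + 3 = 54.

54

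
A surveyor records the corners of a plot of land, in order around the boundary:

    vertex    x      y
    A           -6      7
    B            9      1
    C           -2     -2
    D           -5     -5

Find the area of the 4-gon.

Apply the shoelace (surveyor's) formula: 2A = Σ (x_i·y_{i+1} − x_{i+1}·y_i), indices taken mod 4.
Σ = (-69) + (-16) + (0) + (-65) = -150
Area = |Σ|/2 = 75.

75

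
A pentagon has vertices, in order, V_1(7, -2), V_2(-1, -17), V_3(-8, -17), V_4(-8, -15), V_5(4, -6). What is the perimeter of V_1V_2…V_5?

|V_1V_2| = √((-8)² + (-15)²) = √289 = 17
|V_2V_3| = √((-7)² + (0)²) = √49 = 7
|V_3V_4| = √((0)² + (2)²) = √4 = 2
|V_4V_5| = √((12)² + (9)²) = √225 = 15
|V_5V_1| = √((3)² + (4)²) = √25 = 5
Perimeter = 17 + 7 + 2 + 15 + 5 = 46.

46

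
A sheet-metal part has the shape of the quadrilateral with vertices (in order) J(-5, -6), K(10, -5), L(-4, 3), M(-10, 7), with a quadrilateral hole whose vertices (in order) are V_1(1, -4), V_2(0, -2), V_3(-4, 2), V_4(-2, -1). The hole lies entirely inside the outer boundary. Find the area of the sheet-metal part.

92.5

Outer boundary:
Apply the shoelace formula: 2A = Σ (x_i·y_{i+1} − x_{i+1}·y_i), indices taken mod 4.
Σ = (85) + (10) + (2) + (95) = 192
Area = |Σ|/2 = 96.
Hole:
Apply the shoelace formula: 2A = Σ (x_i·y_{i+1} − x_{i+1}·y_i), indices taken mod 4.
V_1→V_2: (1)(-2) − (0)(-4) = -2
V_2→V_3: (0)(2) − (-4)(-2) = -8
V_3→V_4: (-4)(-1) − (-2)(2) = 8
V_4→V_1: (-2)(-4) − (1)(-1) = 9
Σ = 7
Area = |Σ|/2 = 3.5.
Net area = 96 − 3.5 = 92.5.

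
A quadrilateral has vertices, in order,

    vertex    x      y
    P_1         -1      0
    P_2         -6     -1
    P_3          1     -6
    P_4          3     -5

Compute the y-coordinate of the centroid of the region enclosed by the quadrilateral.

-63/23

Apply the surveyor's formula. First the cross-terms c_i = x_i·y_{i+1} − x_{i+1}·y_i:
  1, 37, 13, -5  ⇒  2A = 46, A = 23.
Then Σ (y_i + y_{i+1})·c_i = -378, so ȳ = -378 / (6·23) = -63/23.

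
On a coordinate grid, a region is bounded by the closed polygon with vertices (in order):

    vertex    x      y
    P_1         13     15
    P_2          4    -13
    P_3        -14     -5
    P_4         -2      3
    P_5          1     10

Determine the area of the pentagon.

Σ = (-229) + (-202) + (-52) + (-23) + (-115) = -621
Area = |Σ|/2 = 310.5.

310.5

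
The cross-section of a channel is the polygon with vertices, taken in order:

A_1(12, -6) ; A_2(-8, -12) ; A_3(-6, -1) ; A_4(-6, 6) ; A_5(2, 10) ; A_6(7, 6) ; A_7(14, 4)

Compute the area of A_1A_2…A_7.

Σ = (-192) + (-64) + (-42) + (-72) + (-58) + (-56) + (-132) = -616
Area = |Σ|/2 = 308.

308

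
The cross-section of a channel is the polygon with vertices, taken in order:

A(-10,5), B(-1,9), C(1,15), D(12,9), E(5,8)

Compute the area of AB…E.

Apply Gauss's area formula: 2A = Σ (x_i·y_{i+1} − x_{i+1}·y_i), indices taken mod 5.
A→B: (-10)(9) − (-1)(5) = -85
B→C: (-1)(15) − (1)(9) = -24
C→D: (1)(9) − (12)(15) = -171
D→E: (12)(8) − (5)(9) = 51
E→A: (5)(5) − (-10)(8) = 105
Σ = -124
Area = |Σ|/2 = 62.

62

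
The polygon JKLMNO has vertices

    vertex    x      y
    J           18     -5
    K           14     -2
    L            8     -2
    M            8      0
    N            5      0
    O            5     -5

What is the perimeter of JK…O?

|JK| = √((-4)² + (3)²) = √25 = 5
|KL| = √((-6)² + (0)²) = √36 = 6
|LM| = √((0)² + (2)²) = √4 = 2
|MN| = √((-3)² + (0)²) = √9 = 3
|NO| = √((0)² + (-5)²) = √25 = 5
|OJ| = √((13)² + (0)²) = √169 = 13
Perimeter = 5 + 6 + 2 + 3 + 5 + 13 = 34.

34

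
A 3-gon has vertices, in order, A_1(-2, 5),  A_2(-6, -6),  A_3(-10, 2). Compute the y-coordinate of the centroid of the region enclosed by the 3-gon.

Apply the shoelace formula. First the cross-terms c_i = x_i·y_{i+1} − x_{i+1}·y_i:
  42, -72, -46  ⇒  2A = -76, A = -38.
Then Σ (y_i + y_{i+1})·c_i = -76, so ȳ = -76 / (6·(-38)) = 1/3.

1/3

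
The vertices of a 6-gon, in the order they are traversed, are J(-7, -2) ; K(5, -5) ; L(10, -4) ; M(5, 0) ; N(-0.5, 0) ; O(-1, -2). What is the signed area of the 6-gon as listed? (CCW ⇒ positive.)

Apply the surveyor's formula: 2A = Σ (x_i·y_{i+1} − x_{i+1}·y_i), indices taken mod 6.
Σ = (45) + (30) + (20) + (0) + (1) + (-12) = 84
Signed area = Σ/2 = 42 (positive ⇒ counter-clockwise traversal).

42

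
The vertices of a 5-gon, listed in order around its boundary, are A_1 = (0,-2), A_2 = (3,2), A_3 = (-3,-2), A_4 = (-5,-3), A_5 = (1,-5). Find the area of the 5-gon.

15.5

Apply the surveyor's formula: 2A = Σ (x_i·y_{i+1} − x_{i+1}·y_i), indices taken mod 5.
Cross-terms: 6, 0, -1, 28, -2  ⇒  Σ = 31
Area = |Σ|/2 = 15.5.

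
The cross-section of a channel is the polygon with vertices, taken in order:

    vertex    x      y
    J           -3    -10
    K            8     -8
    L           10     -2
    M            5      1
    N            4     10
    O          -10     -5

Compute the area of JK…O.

Apply Gauss's area formula: 2A = Σ (x_i·y_{i+1} − x_{i+1}·y_i), indices taken mod 6.
Cross-terms: 104, 64, 20, 46, 80, 85  ⇒  Σ = 399
Area = |Σ|/2 = 199.5.

199.5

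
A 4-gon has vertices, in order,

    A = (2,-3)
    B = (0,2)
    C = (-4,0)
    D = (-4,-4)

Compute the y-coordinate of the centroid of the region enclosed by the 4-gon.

-4/3

Apply the surveyor's formula. First the cross-terms c_i = x_i·y_{i+1} − x_{i+1}·y_i:
  4, 8, 16, 20  ⇒  2A = 48, A = 24.
Then Σ (y_i + y_{i+1})·c_i = -192, so ȳ = -192 / (6·24) = -4/3.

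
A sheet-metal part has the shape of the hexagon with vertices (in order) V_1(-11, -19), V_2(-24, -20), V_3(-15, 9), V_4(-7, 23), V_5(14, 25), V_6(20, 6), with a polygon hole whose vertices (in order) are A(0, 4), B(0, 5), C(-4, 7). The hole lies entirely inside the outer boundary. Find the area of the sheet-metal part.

Outer boundary:
Apply the surveyor's formula: 2A = Σ (x_i·y_{i+1} − x_{i+1}·y_i), indices taken mod 6.
V_1→V_2: (-11)(-20) − (-24)(-19) = -236
V_2→V_3: (-24)(9) − (-15)(-20) = -516
V_3→V_4: (-15)(23) − (-7)(9) = -282
V_4→V_5: (-7)(25) − (14)(23) = -497
V_5→V_6: (14)(6) − (20)(25) = -416
V_6→V_1: (20)(-19) − (-11)(6) = -314
Σ = -2261
Area = |Σ|/2 = 1130.5.
Hole:
Apply the surveyor's formula: 2A = Σ (x_i·y_{i+1} − x_{i+1}·y_i), indices taken mod 3.
A→B: (0)(5) − (0)(4) = 0
B→C: (0)(7) − (-4)(5) = 20
C→A: (-4)(4) − (0)(7) = -16
Σ = 4
Area = |Σ|/2 = 2.
Net area = 1130.5 − 2 = 1128.5.

1128.5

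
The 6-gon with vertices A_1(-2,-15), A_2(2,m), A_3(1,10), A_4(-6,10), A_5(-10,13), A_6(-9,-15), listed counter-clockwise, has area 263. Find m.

The doubled signed area Σ (x_i y_{i+1} − x_{i+1} y_i) is linear in m.
With m=0 it equals 514; the coefficient of m is -3 (from the two edges through A_2).
So -3·m + 514 = 2·263 = 526 ⇒ m = -4.

-4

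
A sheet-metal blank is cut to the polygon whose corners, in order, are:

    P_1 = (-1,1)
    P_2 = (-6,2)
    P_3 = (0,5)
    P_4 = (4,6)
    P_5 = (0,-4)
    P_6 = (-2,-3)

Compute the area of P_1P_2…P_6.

37.5

Cross-terms: 4, -30, -20, -16, -8, -5  ⇒  Σ = -75
Area = |Σ|/2 = 37.5.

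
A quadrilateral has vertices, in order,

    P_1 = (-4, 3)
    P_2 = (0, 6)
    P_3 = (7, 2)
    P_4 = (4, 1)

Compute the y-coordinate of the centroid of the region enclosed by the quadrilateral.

Apply the shoelace (surveyor's) formula. First the cross-terms c_i = x_i·y_{i+1} − x_{i+1}·y_i:
  -24, -42, -1, 16  ⇒  2A = -51, A = -25.5.
Then Σ (y_i + y_{i+1})·c_i = -491, so ȳ = -491 / (6·(-25.5)) = 491/153.

491/153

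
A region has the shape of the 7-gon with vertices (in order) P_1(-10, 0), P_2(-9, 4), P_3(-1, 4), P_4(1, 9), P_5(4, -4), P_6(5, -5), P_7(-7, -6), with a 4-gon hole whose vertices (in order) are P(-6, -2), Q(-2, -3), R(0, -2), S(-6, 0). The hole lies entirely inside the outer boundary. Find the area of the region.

116

Outer boundary:
Apply the surveyor's formula: 2A = Σ (x_i·y_{i+1} − x_{i+1}·y_i), indices taken mod 7.
Cross-terms: -40, -32, -13, -40, 0, -65, -60  ⇒  Σ = -250
Area = |Σ|/2 = 125.
Hole:
Apply the shoelace (surveyor's) formula: 2A = Σ (x_i·y_{i+1} − x_{i+1}·y_i), indices taken mod 4.
P→Q: (-6)(-3) − (-2)(-2) = 14
Q→R: (-2)(-2) − (0)(-3) = 4
R→S: (0)(0) − (-6)(-2) = -12
S→P: (-6)(-2) − (-6)(0) = 12
Σ = 18
Area = |Σ|/2 = 9.
Net area = 125 − 9 = 116.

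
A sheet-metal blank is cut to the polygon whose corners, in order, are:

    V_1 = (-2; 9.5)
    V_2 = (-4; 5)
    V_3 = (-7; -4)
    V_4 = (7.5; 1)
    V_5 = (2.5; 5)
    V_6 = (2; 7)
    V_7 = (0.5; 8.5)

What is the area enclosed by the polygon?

89.875

Apply the shoelace formula: 2A = Σ (x_i·y_{i+1} − x_{i+1}·y_i), indices taken mod 7.
Σ = (28) + (51) + (23) + (35) + (7.5) + (13.5) + (21.75) = 179.75
Area = |Σ|/2 = 89.875.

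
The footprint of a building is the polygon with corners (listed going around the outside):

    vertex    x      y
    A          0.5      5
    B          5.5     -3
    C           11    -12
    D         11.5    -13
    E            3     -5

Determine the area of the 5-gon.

34

Apply the shoelace formula: 2A = Σ (x_i·y_{i+1} − x_{i+1}·y_i), indices taken mod 5.
Σ = (-29) + (-33) + (-5) + (-18.5) + (17.5) = -68
Area = |Σ|/2 = 34.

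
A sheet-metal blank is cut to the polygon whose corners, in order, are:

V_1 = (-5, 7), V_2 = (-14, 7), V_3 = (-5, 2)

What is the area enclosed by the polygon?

V_1→V_2: (-5)(7) − (-14)(7) = 63
V_2→V_3: (-14)(2) − (-5)(7) = 7
V_3→V_1: (-5)(7) − (-5)(2) = -25
Σ = 45
Area = |Σ|/2 = 22.5.

22.5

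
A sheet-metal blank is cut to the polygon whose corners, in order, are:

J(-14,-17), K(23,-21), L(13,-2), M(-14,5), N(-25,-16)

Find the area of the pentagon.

749.5

Σ = (685) + (227) + (37) + (349) + (201) = 1499
Area = |Σ|/2 = 749.5.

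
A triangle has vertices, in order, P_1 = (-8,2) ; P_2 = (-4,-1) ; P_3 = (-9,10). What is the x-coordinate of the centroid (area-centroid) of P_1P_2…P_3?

-7

Apply Gauss's area formula. First the cross-terms c_i = x_i·y_{i+1} − x_{i+1}·y_i:
  16, -49, 62  ⇒  2A = 29, A = 14.5.
Then Σ (x_i + x_{i+1})·c_i = -609, so x̄ = -609 / (6·14.5) = -7.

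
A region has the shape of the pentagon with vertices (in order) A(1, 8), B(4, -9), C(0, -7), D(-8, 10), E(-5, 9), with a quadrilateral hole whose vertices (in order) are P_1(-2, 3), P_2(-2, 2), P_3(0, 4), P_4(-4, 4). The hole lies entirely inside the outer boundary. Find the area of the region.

Outer boundary:
Σ = (-41) + (-28) + (-56) + (-22) + (-49) = -196
Area = |Σ|/2 = 98.
Hole:
Σ = (2) + (-8) + (16) + (-4) = 6
Area = |Σ|/2 = 3.
Net area = 98 − 3 = 95.

95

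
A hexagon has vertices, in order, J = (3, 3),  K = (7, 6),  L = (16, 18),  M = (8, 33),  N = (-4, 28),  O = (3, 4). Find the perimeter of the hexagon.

76

|JK| = √((4)² + (3)²) = √25 = 5
|KL| = √((9)² + (12)²) = √225 = 15
|LM| = √((-8)² + (15)²) = √289 = 17
|MN| = √((-12)² + (-5)²) = √169 = 13
|NO| = √((7)² + (-24)²) = √625 = 25
|OJ| = √((0)² + (-1)²) = √1 = 1
Perimeter = 5 + 15 + 17 + 13 + 25 + 1 = 76.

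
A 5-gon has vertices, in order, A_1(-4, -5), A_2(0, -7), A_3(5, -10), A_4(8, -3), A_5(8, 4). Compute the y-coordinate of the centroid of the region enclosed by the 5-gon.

Apply the surveyor's formula. First the cross-terms c_i = x_i·y_{i+1} − x_{i+1}·y_i:
  28, 35, 65, 56, -24  ⇒  2A = 160, A = 80.
Then Σ (y_i + y_{i+1})·c_i = -1696, so ȳ = -1696 / (6·80) = -53/15.

-53/15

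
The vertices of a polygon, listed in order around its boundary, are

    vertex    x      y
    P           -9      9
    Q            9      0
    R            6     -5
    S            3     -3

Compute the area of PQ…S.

64.5

Cross-terms: -81, -45, -3, 0  ⇒  Σ = -129
Area = |Σ|/2 = 64.5.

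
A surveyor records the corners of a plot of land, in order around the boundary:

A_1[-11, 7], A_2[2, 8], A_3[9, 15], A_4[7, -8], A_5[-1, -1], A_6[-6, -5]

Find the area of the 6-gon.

217

Σ = (-102) + (-42) + (-177) + (-15) + (-1) + (-97) = -434
Area = |Σ|/2 = 217.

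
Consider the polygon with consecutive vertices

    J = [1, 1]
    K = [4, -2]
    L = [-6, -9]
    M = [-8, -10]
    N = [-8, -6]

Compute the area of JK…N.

50

Apply the shoelace formula: 2A = Σ (x_i·y_{i+1} − x_{i+1}·y_i), indices taken mod 5.
Σ = (-6) + (-48) + (-12) + (-32) + (-2) = -100
Area = |Σ|/2 = 50.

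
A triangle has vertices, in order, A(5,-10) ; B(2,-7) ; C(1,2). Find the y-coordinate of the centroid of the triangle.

-5

Apply the shoelace formula. First the cross-terms c_i = x_i·y_{i+1} − x_{i+1}·y_i:
  -15, 11, -20  ⇒  2A = -24, A = -12.
Then Σ (y_i + y_{i+1})·c_i = 360, so ȳ = 360 / (6·(-12)) = -5.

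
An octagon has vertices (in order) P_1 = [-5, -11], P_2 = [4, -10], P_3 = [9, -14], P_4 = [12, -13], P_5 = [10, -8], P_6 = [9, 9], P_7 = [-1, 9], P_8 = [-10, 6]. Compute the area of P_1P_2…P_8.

Cross-terms: 94, 34, 51, 34, 162, 90, 84, 140  ⇒  Σ = 689
Area = |Σ|/2 = 344.5.

344.5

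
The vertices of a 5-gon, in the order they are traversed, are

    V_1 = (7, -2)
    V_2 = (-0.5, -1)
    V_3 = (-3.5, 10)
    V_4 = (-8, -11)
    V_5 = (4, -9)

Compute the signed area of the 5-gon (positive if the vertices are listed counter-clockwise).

136.5

Apply the shoelace (surveyor's) formula: 2A = Σ (x_i·y_{i+1} − x_{i+1}·y_i), indices taken mod 5.
V_1→V_2: (7)(-1) − (-0.5)(-2) = -8
V_2→V_3: (-0.5)(10) − (-3.5)(-1) = -8.5
V_3→V_4: (-3.5)(-11) − (-8)(10) = 118.5
V_4→V_5: (-8)(-9) − (4)(-11) = 116
V_5→V_1: (4)(-2) − (7)(-9) = 55
Σ = 273
Signed area = Σ/2 = 136.5 (positive ⇒ counter-clockwise traversal).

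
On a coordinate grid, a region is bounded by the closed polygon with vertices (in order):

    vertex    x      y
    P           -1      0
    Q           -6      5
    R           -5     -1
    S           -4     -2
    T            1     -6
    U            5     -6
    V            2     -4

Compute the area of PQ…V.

P→Q: (-1)(5) − (-6)(0) = -5
Q→R: (-6)(-1) − (-5)(5) = 31
R→S: (-5)(-2) − (-4)(-1) = 6
S→T: (-4)(-6) − (1)(-2) = 26
T→U: (1)(-6) − (5)(-6) = 24
U→V: (5)(-4) − (2)(-6) = -8
V→P: (2)(0) − (-1)(-4) = -4
Σ = 70
Area = |Σ|/2 = 35.

35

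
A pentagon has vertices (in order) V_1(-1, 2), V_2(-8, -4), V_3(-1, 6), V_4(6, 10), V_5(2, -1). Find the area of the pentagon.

Σ = (20) + (-52) + (-46) + (-26) + (3) = -101
Area = |Σ|/2 = 50.5.

50.5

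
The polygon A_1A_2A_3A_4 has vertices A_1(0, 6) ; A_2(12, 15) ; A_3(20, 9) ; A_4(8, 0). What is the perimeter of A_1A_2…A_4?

50

|A_1A_2| = √((12)² + (9)²) = √225 = 15
|A_2A_3| = √((8)² + (-6)²) = √100 = 10
|A_3A_4| = √((-12)² + (-9)²) = √225 = 15
|A_4A_1| = √((-8)² + (6)²) = √100 = 10
Perimeter = 15 + 10 + 15 + 10 = 50.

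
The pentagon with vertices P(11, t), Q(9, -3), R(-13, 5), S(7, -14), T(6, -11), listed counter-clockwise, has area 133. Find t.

Write out the shoelace sum; only the two edges meeting at P involve t:
2·Area = [(6·t − 11·(-11)) + (11·(-3) − 9·t)] + 160
       = -3·t + 248 = 266
⇒ t = -6.

-6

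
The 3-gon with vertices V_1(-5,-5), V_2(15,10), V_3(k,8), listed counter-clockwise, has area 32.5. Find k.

Write out the shoelace sum; only the two edges meeting at V_3 involve k:
2·Area = [(15·8 − k·10) + (k·(-5) − (-5)·8)] + 25
       = -15·k + 185 = 65
⇒ k = 8.

8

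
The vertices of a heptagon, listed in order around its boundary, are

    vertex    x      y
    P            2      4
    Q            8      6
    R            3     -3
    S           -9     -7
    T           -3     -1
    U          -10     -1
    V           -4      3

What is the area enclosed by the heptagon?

92.5

Apply the shoelace (surveyor's) formula: 2A = Σ (x_i·y_{i+1} − x_{i+1}·y_i), indices taken mod 7.
Σ = (-20) + (-42) + (-48) + (-12) + (-7) + (-34) + (-22) = -185
Area = |Σ|/2 = 92.5.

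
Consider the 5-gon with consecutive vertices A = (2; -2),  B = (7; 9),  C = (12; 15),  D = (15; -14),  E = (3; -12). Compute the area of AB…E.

Cross-terms: 32, -3, -393, -138, 18  ⇒  Σ = -484
Area = |Σ|/2 = 242.

242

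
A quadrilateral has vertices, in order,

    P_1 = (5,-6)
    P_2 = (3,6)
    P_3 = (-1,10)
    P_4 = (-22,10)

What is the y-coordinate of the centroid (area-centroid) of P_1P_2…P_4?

Apply the shoelace (surveyor's) formula. First the cross-terms c_i = x_i·y_{i+1} − x_{i+1}·y_i:
  48, 36, 210, 82  ⇒  2A = 376, A = 188.
Then Σ (y_i + y_{i+1})·c_i = 5104, so ȳ = 5104 / (6·188) = 638/141.

638/141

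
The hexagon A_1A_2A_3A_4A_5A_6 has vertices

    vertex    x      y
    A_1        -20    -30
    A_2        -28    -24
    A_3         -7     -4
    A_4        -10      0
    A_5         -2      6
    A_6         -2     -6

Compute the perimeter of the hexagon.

|A_1A_2| = √((-8)² + (6)²) = √100 = 10
|A_2A_3| = √((21)² + (20)²) = √841 = 29
|A_3A_4| = √((-3)² + (4)²) = √25 = 5
|A_4A_5| = √((8)² + (6)²) = √100 = 10
|A_5A_6| = √((0)² + (-12)²) = √144 = 12
|A_6A_1| = √((-18)² + (-24)²) = √900 = 30
Perimeter = 10 + 29 + 5 + 10 + 12 + 30 = 96.

96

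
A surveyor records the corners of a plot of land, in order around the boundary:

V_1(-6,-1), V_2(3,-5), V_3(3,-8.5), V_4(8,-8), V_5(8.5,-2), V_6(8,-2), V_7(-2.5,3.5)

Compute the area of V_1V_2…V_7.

Apply Gauss's area formula: 2A = Σ (x_i·y_{i+1} − x_{i+1}·y_i), indices taken mod 7.
Σ = (33) + (-10.5) + (44) + (52) + (-1) + (23) + (23.5) = 164
Area = |Σ|/2 = 82.

82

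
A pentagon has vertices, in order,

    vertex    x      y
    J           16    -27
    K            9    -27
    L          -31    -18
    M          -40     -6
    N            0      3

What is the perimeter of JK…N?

|JK| = √((-7)² + (0)²) = √49 = 7
|KL| = √((-40)² + (9)²) = √1681 = 41
|LM| = √((-9)² + (12)²) = √225 = 15
|MN| = √((40)² + (9)²) = √1681 = 41
|NJ| = √((16)² + (-30)²) = √1156 = 34
Perimeter = 7 + 41 + 15 + 41 + 34 = 138.

138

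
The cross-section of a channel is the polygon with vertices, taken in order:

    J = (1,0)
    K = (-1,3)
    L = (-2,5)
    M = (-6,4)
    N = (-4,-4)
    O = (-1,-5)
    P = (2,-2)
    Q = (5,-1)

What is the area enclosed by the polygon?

Cross-terms: 3, 1, 22, 40, 16, 12, 8, 1  ⇒  Σ = 103
Area = |Σ|/2 = 51.5.

51.5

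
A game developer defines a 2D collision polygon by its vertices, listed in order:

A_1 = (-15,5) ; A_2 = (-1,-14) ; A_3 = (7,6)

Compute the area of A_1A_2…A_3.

Apply the shoelace formula: 2A = Σ (x_i·y_{i+1} − x_{i+1}·y_i), indices taken mod 3.
Σ = (215) + (92) + (125) = 432
Area = |Σ|/2 = 216.

216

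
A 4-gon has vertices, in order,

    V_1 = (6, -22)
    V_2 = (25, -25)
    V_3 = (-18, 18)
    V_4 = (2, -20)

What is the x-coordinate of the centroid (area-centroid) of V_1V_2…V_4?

3.26

Apply the surveyor's formula. First the cross-terms c_i = x_i·y_{i+1} − x_{i+1}·y_i:
  400, 0, 324, 76  ⇒  2A = 800, A = 400.
Then Σ (x_i + x_{i+1})·c_i = 7824, so x̄ = 7824 / (6·400) = 3.26.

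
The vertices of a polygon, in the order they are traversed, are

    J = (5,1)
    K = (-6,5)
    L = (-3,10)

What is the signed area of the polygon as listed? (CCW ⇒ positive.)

-33.5

Σ = (31) + (-45) + (-53) = -67
Signed area = Σ/2 = -33.5 (negative ⇒ clockwise traversal).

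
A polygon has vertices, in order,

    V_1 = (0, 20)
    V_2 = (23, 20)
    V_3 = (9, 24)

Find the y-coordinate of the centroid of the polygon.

64/3

Apply the shoelace (surveyor's) formula. First the cross-terms c_i = x_i·y_{i+1} − x_{i+1}·y_i:
  -460, 372, 180  ⇒  2A = 92, A = 46.
Then Σ (y_i + y_{i+1})·c_i = 5888, so ȳ = 5888 / (6·46) = 64/3.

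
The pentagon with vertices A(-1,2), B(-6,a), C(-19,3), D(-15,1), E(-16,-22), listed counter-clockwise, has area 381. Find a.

25

The doubled signed area Σ (x_i y_{i+1} − x_{i+1} y_i) is linear in a.
With a=0 it equals 312; the coefficient of a is 18 (from the two edges through B).
So 18·a + 312 = 2·381 = 762 ⇒ a = 25.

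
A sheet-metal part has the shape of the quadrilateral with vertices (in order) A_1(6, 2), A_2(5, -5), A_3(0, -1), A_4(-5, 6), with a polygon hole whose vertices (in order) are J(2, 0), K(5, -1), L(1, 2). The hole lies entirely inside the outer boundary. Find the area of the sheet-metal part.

45.5

Outer boundary:
Cross-terms: -40, -5, -5, -46  ⇒  Σ = -96
Area = |Σ|/2 = 48.
Hole:
Apply the surveyor's formula: 2A = Σ (x_i·y_{i+1} − x_{i+1}·y_i), indices taken mod 3.
Σ = (-2) + (11) + (-4) = 5
Area = |Σ|/2 = 2.5.
Net area = 48 − 2.5 = 45.5.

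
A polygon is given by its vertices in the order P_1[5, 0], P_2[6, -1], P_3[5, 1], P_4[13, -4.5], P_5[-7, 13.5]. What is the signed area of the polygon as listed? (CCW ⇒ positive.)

23.5

P_1→P_2: (5)(-1) − (6)(0) = -5
P_2→P_3: (6)(1) − (5)(-1) = 11
P_3→P_4: (5)(-4.5) − (13)(1) = -35.5
P_4→P_5: (13)(13.5) − (-7)(-4.5) = 144
P_5→P_1: (-7)(0) − (5)(13.5) = -67.5
Σ = 47
Signed area = Σ/2 = 23.5 (positive ⇒ counter-clockwise traversal).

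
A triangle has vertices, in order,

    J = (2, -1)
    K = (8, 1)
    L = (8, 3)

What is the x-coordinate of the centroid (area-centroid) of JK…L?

Apply the shoelace formula. First the cross-terms c_i = x_i·y_{i+1} − x_{i+1}·y_i:
  10, 16, -14  ⇒  2A = 12, A = 6.
Then Σ (x_i + x_{i+1})·c_i = 216, so x̄ = 216 / (6·6) = 6.

6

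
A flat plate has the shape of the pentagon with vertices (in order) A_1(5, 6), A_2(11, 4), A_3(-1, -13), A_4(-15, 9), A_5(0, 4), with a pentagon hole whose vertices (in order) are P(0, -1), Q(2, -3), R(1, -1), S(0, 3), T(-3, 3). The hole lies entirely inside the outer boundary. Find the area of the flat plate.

225.5

Outer boundary:
Apply the surveyor's formula: 2A = Σ (x_i·y_{i+1} − x_{i+1}·y_i), indices taken mod 5.
Σ = (-46) + (-139) + (-204) + (-60) + (-20) = -469
Area = |Σ|/2 = 234.5.
Hole:
Apply Gauss's area formula: 2A = Σ (x_i·y_{i+1} − x_{i+1}·y_i), indices taken mod 5.
Σ = (2) + (1) + (3) + (9) + (3) = 18
Area = |Σ|/2 = 9.
Net area = 234.5 − 9 = 225.5.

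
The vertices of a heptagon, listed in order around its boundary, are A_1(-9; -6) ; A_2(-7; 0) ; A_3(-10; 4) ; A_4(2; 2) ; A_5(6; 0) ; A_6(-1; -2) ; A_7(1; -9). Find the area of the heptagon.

A_1→A_2: (-9)(0) − (-7)(-6) = -42
A_2→A_3: (-7)(4) − (-10)(0) = -28
A_3→A_4: (-10)(2) − (2)(4) = -28
A_4→A_5: (2)(0) − (6)(2) = -12
A_5→A_6: (6)(-2) − (-1)(0) = -12
A_6→A_7: (-1)(-9) − (1)(-2) = 11
A_7→A_1: (1)(-6) − (-9)(-9) = -87
Σ = -198
Area = |Σ|/2 = 99.

99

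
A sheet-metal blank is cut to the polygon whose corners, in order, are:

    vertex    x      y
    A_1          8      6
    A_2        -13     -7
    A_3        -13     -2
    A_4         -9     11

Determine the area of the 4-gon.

Σ = (22) + (-65) + (-161) + (-142) = -346
Area = |Σ|/2 = 173.

173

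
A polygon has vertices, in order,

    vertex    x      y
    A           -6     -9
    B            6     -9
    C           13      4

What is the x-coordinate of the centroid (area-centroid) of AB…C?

13/3

Apply the shoelace (surveyor's) formula. First the cross-terms c_i = x_i·y_{i+1} − x_{i+1}·y_i:
  108, 141, -93  ⇒  2A = 156, A = 78.
Then Σ (x_i + x_{i+1})·c_i = 2028, so x̄ = 2028 / (6·78) = 13/3.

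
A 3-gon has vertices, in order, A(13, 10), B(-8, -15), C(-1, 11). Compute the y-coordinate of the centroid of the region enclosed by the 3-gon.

Apply Gauss's area formula. First the cross-terms c_i = x_i·y_{i+1} − x_{i+1}·y_i:
  -115, -103, -153  ⇒  2A = -371, A = -185.5.
Then Σ (y_i + y_{i+1})·c_i = -2226, so ȳ = -2226 / (6·(-185.5)) = 2.

2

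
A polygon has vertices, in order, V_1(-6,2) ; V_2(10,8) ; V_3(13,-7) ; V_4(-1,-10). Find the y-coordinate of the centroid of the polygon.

-73/49

Apply Gauss's area formula. First the cross-terms c_i = x_i·y_{i+1} − x_{i+1}·y_i:
  -68, -174, -137, -62  ⇒  2A = -441, A = -220.5.
Then Σ (y_i + y_{i+1})·c_i = 1971, so ȳ = 1971 / (6·(-220.5)) = -73/49.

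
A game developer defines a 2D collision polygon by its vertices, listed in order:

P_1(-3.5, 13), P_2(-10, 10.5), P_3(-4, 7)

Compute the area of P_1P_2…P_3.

18.875

P_1→P_2: (-3.5)(10.5) − (-10)(13) = 93.25
P_2→P_3: (-10)(7) − (-4)(10.5) = -28
P_3→P_1: (-4)(13) − (-3.5)(7) = -27.5
Σ = 37.75
Area = |Σ|/2 = 18.875.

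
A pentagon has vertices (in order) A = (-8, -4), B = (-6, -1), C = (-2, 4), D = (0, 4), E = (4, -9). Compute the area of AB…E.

A→B: (-8)(-1) − (-6)(-4) = -16
B→C: (-6)(4) − (-2)(-1) = -26
C→D: (-2)(4) − (0)(4) = -8
D→E: (0)(-9) − (4)(4) = -16
E→A: (4)(-4) − (-8)(-9) = -88
Σ = -154
Area = |Σ|/2 = 77.

77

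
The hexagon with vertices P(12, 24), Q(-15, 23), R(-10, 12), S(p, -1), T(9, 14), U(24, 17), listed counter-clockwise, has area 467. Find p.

20

Write out the shoelace sum; only the two edges meeting at S involve p:
2·Area = [((-10)·(-1) − p·12) + (p·14 − 9·(-1))] + 875
       = 2·p + 894 = 934
⇒ p = 20.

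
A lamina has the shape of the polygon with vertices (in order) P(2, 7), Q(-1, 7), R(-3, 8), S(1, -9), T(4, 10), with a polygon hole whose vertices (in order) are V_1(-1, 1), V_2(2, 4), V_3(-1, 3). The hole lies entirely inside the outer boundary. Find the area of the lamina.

Outer boundary:
Apply Gauss's area formula: 2A = Σ (x_i·y_{i+1} − x_{i+1}·y_i), indices taken mod 5.
Cross-terms: 21, 13, 19, 46, 8  ⇒  Σ = 107
Area = |Σ|/2 = 53.5.
Hole:
Σ = (-6) + (10) + (2) = 6
Area = |Σ|/2 = 3.
Net area = 53.5 − 3 = 50.5.

50.5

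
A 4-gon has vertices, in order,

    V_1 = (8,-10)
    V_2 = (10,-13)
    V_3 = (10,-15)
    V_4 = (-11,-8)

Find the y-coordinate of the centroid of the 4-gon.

Apply the surveyor's formula. First the cross-terms c_i = x_i·y_{i+1} − x_{i+1}·y_i:
  -4, -20, -245, 174  ⇒  2A = -95, A = -47.5.
Then Σ (y_i + y_{i+1})·c_i = 3155, so ȳ = 3155 / (6·(-47.5)) = -631/57.

-631/57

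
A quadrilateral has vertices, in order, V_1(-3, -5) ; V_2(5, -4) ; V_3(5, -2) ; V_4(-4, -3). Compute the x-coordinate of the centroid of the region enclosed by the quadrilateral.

74/105

Apply the shoelace (surveyor's) formula. First the cross-terms c_i = x_i·y_{i+1} − x_{i+1}·y_i:
  37, 10, -23, 11  ⇒  2A = 35, A = 17.5.
Then Σ (x_i + x_{i+1})·c_i = 74, so x̄ = 74 / (6·17.5) = 74/105.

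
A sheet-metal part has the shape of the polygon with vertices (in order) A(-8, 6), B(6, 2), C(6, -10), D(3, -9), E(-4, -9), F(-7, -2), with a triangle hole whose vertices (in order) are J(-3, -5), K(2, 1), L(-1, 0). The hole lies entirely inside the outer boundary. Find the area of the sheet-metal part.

Outer boundary:
A→B: (-8)(2) − (6)(6) = -52
B→C: (6)(-10) − (6)(2) = -72
C→D: (6)(-9) − (3)(-10) = -24
D→E: (3)(-9) − (-4)(-9) = -63
E→F: (-4)(-2) − (-7)(-9) = -55
F→A: (-7)(6) − (-8)(-2) = -58
Σ = -324
Area = |Σ|/2 = 162.
Hole:
Σ = (7) + (1) + (5) = 13
Area = |Σ|/2 = 6.5.
Net area = 162 − 6.5 = 155.5.

155.5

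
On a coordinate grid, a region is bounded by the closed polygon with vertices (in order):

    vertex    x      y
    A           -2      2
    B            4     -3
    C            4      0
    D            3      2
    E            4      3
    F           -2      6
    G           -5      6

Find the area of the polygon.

34.5

A→B: (-2)(-3) − (4)(2) = -2
B→C: (4)(0) − (4)(-3) = 12
C→D: (4)(2) − (3)(0) = 8
D→E: (3)(3) − (4)(2) = 1
E→F: (4)(6) − (-2)(3) = 30
F→G: (-2)(6) − (-5)(6) = 18
G→A: (-5)(2) − (-2)(6) = 2
Σ = 69
Area = |Σ|/2 = 34.5.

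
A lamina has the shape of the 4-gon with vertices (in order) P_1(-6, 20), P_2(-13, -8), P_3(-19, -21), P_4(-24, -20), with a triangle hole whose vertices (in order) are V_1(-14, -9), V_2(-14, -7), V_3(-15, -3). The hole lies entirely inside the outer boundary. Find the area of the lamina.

Outer boundary:
Apply the shoelace formula: 2A = Σ (x_i·y_{i+1} − x_{i+1}·y_i), indices taken mod 4.
Σ = (308) + (121) + (-124) + (-600) = -295
Area = |Σ|/2 = 147.5.
Hole:
Σ = (-28) + (-63) + (93) = 2
Area = |Σ|/2 = 1.
Net area = 147.5 − 1 = 146.5.

146.5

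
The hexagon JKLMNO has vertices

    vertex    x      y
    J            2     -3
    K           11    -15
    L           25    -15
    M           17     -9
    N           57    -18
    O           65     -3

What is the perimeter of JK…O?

160

|JK| = √((9)² + (-12)²) = √225 = 15
|KL| = √((14)² + (0)²) = √196 = 14
|LM| = √((-8)² + (6)²) = √100 = 10
|MN| = √((40)² + (-9)²) = √1681 = 41
|NO| = √((8)² + (15)²) = √289 = 17
|OJ| = √((-63)² + (0)²) = √3969 = 63
Perimeter = 15 + 14 + 10 + 41 + 17 + 63 = 160.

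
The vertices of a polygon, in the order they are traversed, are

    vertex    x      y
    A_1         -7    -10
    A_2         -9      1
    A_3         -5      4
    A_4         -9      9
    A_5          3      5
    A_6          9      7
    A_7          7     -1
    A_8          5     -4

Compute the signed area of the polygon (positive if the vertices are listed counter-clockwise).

Apply the shoelace (surveyor's) formula: 2A = Σ (x_i·y_{i+1} − x_{i+1}·y_i), indices taken mod 8.
A_1→A_2: (-7)(1) − (-9)(-10) = -97
A_2→A_3: (-9)(4) − (-5)(1) = -31
A_3→A_4: (-5)(9) − (-9)(4) = -9
A_4→A_5: (-9)(5) − (3)(9) = -72
A_5→A_6: (3)(7) − (9)(5) = -24
A_6→A_7: (9)(-1) − (7)(7) = -58
A_7→A_8: (7)(-4) − (5)(-1) = -23
A_8→A_1: (5)(-10) − (-7)(-4) = -78
Σ = -392
Signed area = Σ/2 = -196 (negative ⇒ clockwise traversal).

-196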